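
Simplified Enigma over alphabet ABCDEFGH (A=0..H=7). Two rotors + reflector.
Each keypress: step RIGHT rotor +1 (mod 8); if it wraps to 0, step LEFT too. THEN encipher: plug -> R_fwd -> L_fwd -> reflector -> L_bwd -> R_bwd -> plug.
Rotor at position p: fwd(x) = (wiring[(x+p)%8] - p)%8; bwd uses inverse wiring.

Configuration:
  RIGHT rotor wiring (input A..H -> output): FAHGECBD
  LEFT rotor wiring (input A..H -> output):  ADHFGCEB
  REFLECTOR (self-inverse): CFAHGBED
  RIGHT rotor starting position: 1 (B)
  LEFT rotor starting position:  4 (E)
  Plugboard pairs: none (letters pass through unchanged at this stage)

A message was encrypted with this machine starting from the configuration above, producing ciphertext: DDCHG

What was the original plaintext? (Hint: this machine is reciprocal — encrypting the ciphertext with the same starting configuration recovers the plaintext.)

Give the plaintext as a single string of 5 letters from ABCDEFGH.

Answer: CGBEB

Derivation:
Char 1 ('D'): step: R->2, L=4; D->plug->D->R->A->L->C->refl->A->L'->C->R'->C->plug->C
Char 2 ('D'): step: R->3, L=4; D->plug->D->R->G->L->D->refl->H->L'->F->R'->G->plug->G
Char 3 ('C'): step: R->4, L=4; C->plug->C->R->F->L->H->refl->D->L'->G->R'->B->plug->B
Char 4 ('H'): step: R->5, L=4; H->plug->H->R->H->L->B->refl->F->L'->D->R'->E->plug->E
Char 5 ('G'): step: R->6, L=4; G->plug->G->R->G->L->D->refl->H->L'->F->R'->B->plug->B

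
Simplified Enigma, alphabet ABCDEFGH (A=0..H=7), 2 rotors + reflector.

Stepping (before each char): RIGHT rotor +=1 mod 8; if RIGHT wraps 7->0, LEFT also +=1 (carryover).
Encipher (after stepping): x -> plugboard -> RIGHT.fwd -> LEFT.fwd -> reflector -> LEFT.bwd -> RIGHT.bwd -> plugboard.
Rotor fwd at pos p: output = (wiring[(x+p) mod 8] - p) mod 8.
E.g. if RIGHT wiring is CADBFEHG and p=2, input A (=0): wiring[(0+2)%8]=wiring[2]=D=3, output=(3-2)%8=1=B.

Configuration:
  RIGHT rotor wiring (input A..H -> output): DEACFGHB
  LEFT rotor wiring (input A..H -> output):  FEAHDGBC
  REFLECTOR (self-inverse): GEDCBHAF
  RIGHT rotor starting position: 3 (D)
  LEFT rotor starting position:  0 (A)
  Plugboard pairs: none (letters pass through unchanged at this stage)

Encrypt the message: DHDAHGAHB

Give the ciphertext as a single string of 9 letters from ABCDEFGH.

Char 1 ('D'): step: R->4, L=0; D->plug->D->R->F->L->G->refl->A->L'->C->R'->B->plug->B
Char 2 ('H'): step: R->5, L=0; H->plug->H->R->A->L->F->refl->H->L'->D->R'->F->plug->F
Char 3 ('D'): step: R->6, L=0; D->plug->D->R->G->L->B->refl->E->L'->B->R'->A->plug->A
Char 4 ('A'): step: R->7, L=0; A->plug->A->R->C->L->A->refl->G->L'->F->R'->C->plug->C
Char 5 ('H'): step: R->0, L->1 (L advanced); H->plug->H->R->B->L->H->refl->F->L'->E->R'->B->plug->B
Char 6 ('G'): step: R->1, L=1; G->plug->G->R->A->L->D->refl->C->L'->D->R'->A->plug->A
Char 7 ('A'): step: R->2, L=1; A->plug->A->R->G->L->B->refl->E->L'->H->R'->F->plug->F
Char 8 ('H'): step: R->3, L=1; H->plug->H->R->F->L->A->refl->G->L'->C->R'->B->plug->B
Char 9 ('B'): step: R->4, L=1; B->plug->B->R->C->L->G->refl->A->L'->F->R'->D->plug->D

Answer: BFACBAFBD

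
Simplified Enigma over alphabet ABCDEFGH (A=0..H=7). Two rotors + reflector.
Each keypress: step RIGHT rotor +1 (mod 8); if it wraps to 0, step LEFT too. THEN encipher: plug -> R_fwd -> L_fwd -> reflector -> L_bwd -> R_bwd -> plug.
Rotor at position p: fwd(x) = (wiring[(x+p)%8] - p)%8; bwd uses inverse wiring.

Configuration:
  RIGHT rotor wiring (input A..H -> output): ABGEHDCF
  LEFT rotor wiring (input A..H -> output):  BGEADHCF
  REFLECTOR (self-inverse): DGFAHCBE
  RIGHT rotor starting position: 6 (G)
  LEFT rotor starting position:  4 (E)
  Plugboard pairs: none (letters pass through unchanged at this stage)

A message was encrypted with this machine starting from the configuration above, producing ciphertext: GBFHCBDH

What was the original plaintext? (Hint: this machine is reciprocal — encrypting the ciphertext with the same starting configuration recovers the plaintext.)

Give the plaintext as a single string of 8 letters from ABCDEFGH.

Answer: EAAAAEBD

Derivation:
Char 1 ('G'): step: R->7, L=4; G->plug->G->R->E->L->F->refl->C->L'->F->R'->E->plug->E
Char 2 ('B'): step: R->0, L->5 (L advanced); B->plug->B->R->B->L->F->refl->C->L'->A->R'->A->plug->A
Char 3 ('F'): step: R->1, L=5; F->plug->F->R->B->L->F->refl->C->L'->A->R'->A->plug->A
Char 4 ('H'): step: R->2, L=5; H->plug->H->R->H->L->G->refl->B->L'->E->R'->A->plug->A
Char 5 ('C'): step: R->3, L=5; C->plug->C->R->A->L->C->refl->F->L'->B->R'->A->plug->A
Char 6 ('B'): step: R->4, L=5; B->plug->B->R->H->L->G->refl->B->L'->E->R'->E->plug->E
Char 7 ('D'): step: R->5, L=5; D->plug->D->R->D->L->E->refl->H->L'->F->R'->B->plug->B
Char 8 ('H'): step: R->6, L=5; H->plug->H->R->F->L->H->refl->E->L'->D->R'->D->plug->D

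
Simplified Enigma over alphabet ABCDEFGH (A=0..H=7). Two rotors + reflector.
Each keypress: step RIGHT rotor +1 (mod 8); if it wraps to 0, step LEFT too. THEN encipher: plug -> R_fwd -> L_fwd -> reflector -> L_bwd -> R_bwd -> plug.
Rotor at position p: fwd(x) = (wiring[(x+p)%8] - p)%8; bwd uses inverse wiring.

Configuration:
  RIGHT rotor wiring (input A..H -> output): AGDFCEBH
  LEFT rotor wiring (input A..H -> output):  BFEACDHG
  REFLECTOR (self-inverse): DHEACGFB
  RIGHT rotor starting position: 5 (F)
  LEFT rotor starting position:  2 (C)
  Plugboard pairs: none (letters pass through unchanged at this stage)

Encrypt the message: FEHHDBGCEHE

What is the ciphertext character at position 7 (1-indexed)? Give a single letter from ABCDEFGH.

Char 1 ('F'): step: R->6, L=2; F->plug->F->R->H->L->D->refl->A->L'->C->R'->C->plug->C
Char 2 ('E'): step: R->7, L=2; E->plug->E->R->G->L->H->refl->B->L'->D->R'->F->plug->F
Char 3 ('H'): step: R->0, L->3 (L advanced); H->plug->H->R->H->L->B->refl->H->L'->B->R'->G->plug->G
Char 4 ('H'): step: R->1, L=3; H->plug->H->R->H->L->B->refl->H->L'->B->R'->D->plug->D
Char 5 ('D'): step: R->2, L=3; D->plug->D->R->C->L->A->refl->D->L'->E->R'->H->plug->H
Char 6 ('B'): step: R->3, L=3; B->plug->B->R->H->L->B->refl->H->L'->B->R'->C->plug->C
Char 7 ('G'): step: R->4, L=3; G->plug->G->R->H->L->B->refl->H->L'->B->R'->H->plug->H

H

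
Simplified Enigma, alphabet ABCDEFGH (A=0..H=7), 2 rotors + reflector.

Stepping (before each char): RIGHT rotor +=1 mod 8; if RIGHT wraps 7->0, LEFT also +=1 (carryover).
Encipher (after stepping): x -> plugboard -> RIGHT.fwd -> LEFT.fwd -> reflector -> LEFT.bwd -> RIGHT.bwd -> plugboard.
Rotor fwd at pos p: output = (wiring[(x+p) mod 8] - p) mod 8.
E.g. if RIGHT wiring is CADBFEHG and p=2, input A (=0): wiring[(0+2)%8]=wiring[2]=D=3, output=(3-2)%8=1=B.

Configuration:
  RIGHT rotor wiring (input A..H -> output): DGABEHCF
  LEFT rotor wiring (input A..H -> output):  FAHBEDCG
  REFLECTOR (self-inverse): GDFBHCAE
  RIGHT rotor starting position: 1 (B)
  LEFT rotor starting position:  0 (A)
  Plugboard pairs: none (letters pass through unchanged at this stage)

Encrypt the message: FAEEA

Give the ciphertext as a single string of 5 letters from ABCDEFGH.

Char 1 ('F'): step: R->2, L=0; F->plug->F->R->D->L->B->refl->D->L'->F->R'->D->plug->D
Char 2 ('A'): step: R->3, L=0; A->plug->A->R->G->L->C->refl->F->L'->A->R'->F->plug->F
Char 3 ('E'): step: R->4, L=0; E->plug->E->R->H->L->G->refl->A->L'->B->R'->D->plug->D
Char 4 ('E'): step: R->5, L=0; E->plug->E->R->B->L->A->refl->G->L'->H->R'->H->plug->H
Char 5 ('A'): step: R->6, L=0; A->plug->A->R->E->L->E->refl->H->L'->C->R'->E->plug->E

Answer: DFDHE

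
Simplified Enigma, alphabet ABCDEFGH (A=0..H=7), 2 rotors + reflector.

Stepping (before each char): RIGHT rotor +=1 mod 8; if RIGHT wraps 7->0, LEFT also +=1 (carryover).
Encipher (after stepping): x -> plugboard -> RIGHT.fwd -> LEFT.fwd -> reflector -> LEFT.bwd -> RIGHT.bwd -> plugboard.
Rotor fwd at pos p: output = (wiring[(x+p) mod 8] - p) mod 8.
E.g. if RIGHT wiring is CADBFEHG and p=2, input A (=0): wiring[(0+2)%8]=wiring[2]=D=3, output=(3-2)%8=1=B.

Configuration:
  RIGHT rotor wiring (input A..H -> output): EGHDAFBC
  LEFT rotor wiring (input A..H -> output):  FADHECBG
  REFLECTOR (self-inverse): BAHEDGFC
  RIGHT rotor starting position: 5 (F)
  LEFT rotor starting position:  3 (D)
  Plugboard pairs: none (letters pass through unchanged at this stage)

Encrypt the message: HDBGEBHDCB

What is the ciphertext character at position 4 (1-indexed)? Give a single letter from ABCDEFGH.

Char 1 ('H'): step: R->6, L=3; H->plug->H->R->H->L->A->refl->B->L'->B->R'->E->plug->E
Char 2 ('D'): step: R->7, L=3; D->plug->D->R->A->L->E->refl->D->L'->E->R'->E->plug->E
Char 3 ('B'): step: R->0, L->4 (L advanced); B->plug->B->R->G->L->H->refl->C->L'->D->R'->D->plug->D
Char 4 ('G'): step: R->1, L=4; G->plug->G->R->B->L->G->refl->F->L'->C->R'->C->plug->C

C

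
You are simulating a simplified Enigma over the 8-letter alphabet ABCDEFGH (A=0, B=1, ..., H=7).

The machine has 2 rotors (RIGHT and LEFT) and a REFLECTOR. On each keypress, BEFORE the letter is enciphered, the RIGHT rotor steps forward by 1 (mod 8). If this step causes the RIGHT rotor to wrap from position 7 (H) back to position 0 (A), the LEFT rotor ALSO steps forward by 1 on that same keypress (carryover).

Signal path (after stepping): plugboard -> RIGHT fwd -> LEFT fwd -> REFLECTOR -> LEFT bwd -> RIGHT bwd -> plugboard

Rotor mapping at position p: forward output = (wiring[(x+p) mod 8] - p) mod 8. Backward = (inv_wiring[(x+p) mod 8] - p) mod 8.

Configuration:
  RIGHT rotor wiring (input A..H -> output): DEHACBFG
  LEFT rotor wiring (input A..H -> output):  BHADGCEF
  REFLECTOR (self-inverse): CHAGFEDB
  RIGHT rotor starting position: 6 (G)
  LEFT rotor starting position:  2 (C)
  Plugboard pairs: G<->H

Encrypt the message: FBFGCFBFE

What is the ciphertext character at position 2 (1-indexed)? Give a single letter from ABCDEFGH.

Char 1 ('F'): step: R->7, L=2; F->plug->F->R->D->L->A->refl->C->L'->E->R'->B->plug->B
Char 2 ('B'): step: R->0, L->3 (L advanced); B->plug->B->R->E->L->C->refl->A->L'->A->R'->D->plug->D

D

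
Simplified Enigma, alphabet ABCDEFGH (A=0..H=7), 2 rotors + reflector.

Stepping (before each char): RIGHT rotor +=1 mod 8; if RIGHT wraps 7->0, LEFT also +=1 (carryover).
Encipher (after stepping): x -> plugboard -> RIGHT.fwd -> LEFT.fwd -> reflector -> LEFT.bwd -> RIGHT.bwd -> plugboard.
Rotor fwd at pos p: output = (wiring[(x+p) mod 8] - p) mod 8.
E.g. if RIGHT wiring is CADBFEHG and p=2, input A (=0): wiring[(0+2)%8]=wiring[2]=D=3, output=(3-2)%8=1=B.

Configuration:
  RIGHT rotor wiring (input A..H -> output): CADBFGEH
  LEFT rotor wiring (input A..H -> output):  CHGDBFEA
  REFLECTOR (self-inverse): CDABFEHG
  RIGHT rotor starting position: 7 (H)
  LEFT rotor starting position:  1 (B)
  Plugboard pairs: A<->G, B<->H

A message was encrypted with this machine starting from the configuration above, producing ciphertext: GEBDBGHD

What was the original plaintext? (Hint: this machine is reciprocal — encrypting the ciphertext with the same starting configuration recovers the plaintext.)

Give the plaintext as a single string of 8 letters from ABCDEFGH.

Answer: EHDCHEFF

Derivation:
Char 1 ('G'): step: R->0, L->2 (L advanced); G->plug->A->R->C->L->H->refl->G->L'->F->R'->E->plug->E
Char 2 ('E'): step: R->1, L=2; E->plug->E->R->F->L->G->refl->H->L'->C->R'->B->plug->H
Char 3 ('B'): step: R->2, L=2; B->plug->H->R->G->L->A->refl->C->L'->E->R'->D->plug->D
Char 4 ('D'): step: R->3, L=2; D->plug->D->R->B->L->B->refl->D->L'->D->R'->C->plug->C
Char 5 ('B'): step: R->4, L=2; B->plug->H->R->F->L->G->refl->H->L'->C->R'->B->plug->H
Char 6 ('G'): step: R->5, L=2; G->plug->A->R->B->L->B->refl->D->L'->D->R'->E->plug->E
Char 7 ('H'): step: R->6, L=2; H->plug->B->R->B->L->B->refl->D->L'->D->R'->F->plug->F
Char 8 ('D'): step: R->7, L=2; D->plug->D->R->E->L->C->refl->A->L'->G->R'->F->plug->F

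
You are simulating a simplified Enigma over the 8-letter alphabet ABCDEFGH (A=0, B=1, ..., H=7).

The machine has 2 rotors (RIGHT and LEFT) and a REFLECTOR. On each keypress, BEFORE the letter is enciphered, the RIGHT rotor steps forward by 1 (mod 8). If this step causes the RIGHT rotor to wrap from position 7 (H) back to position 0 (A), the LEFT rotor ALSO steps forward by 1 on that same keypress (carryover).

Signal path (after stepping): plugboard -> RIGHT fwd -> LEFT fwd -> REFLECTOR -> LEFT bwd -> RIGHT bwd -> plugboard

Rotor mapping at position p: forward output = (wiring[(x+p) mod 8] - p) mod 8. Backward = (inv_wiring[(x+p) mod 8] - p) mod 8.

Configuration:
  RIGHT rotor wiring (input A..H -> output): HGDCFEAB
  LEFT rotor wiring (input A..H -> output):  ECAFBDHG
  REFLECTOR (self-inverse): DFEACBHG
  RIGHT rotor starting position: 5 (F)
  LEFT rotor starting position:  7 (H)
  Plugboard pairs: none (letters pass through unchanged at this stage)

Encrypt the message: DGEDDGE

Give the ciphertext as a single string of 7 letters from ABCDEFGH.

Char 1 ('D'): step: R->6, L=7; D->plug->D->R->A->L->H->refl->G->L'->E->R'->F->plug->F
Char 2 ('G'): step: R->7, L=7; G->plug->G->R->F->L->C->refl->E->L'->G->R'->F->plug->F
Char 3 ('E'): step: R->0, L->0 (L advanced); E->plug->E->R->F->L->D->refl->A->L'->C->R'->D->plug->D
Char 4 ('D'): step: R->1, L=0; D->plug->D->R->E->L->B->refl->F->L'->D->R'->E->plug->E
Char 5 ('D'): step: R->2, L=0; D->plug->D->R->C->L->A->refl->D->L'->F->R'->G->plug->G
Char 6 ('G'): step: R->3, L=0; G->plug->G->R->D->L->F->refl->B->L'->E->R'->F->plug->F
Char 7 ('E'): step: R->4, L=0; E->plug->E->R->D->L->F->refl->B->L'->E->R'->C->plug->C

Answer: FFDEGFC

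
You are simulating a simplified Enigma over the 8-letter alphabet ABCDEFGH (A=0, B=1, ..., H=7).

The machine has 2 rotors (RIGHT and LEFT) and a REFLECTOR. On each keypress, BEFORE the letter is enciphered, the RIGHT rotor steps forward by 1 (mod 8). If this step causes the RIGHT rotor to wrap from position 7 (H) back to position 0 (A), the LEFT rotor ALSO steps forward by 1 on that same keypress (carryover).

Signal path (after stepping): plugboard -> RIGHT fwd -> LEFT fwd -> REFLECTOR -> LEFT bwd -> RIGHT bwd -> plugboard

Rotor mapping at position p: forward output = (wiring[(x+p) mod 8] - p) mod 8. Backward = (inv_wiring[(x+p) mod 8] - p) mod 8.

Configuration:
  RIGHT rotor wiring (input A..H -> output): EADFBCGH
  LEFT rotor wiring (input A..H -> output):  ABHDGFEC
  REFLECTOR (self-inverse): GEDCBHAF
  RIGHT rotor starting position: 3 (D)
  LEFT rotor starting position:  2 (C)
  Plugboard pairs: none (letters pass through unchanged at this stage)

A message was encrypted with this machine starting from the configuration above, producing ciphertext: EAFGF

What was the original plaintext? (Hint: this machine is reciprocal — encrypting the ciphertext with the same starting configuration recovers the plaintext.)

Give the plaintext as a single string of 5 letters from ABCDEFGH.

Answer: GFADE

Derivation:
Char 1 ('E'): step: R->4, L=2; E->plug->E->R->A->L->F->refl->H->L'->H->R'->G->plug->G
Char 2 ('A'): step: R->5, L=2; A->plug->A->R->F->L->A->refl->G->L'->G->R'->F->plug->F
Char 3 ('F'): step: R->6, L=2; F->plug->F->R->H->L->H->refl->F->L'->A->R'->A->plug->A
Char 4 ('G'): step: R->7, L=2; G->plug->G->R->D->L->D->refl->C->L'->E->R'->D->plug->D
Char 5 ('F'): step: R->0, L->3 (L advanced); F->plug->F->R->C->L->C->refl->D->L'->B->R'->E->plug->E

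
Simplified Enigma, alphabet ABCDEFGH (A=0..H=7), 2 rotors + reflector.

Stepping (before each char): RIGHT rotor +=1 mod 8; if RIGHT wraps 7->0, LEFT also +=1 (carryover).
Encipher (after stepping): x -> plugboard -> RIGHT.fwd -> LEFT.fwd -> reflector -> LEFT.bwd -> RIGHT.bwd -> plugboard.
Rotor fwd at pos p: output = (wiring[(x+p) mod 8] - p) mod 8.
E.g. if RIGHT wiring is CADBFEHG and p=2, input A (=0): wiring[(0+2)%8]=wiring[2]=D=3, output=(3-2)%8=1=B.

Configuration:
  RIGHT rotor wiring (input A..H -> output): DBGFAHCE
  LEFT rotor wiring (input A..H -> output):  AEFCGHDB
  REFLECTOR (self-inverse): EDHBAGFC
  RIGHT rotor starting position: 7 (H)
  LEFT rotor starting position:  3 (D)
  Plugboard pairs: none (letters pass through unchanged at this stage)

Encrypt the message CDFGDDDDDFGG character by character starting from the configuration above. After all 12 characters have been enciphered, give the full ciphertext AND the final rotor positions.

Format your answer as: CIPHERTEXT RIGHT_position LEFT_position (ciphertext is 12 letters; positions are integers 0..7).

Answer: BGEEGFFHGECE 3 5

Derivation:
Char 1 ('C'): step: R->0, L->4 (L advanced); C->plug->C->R->G->L->B->refl->D->L'->B->R'->B->plug->B
Char 2 ('D'): step: R->1, L=4; D->plug->D->R->H->L->G->refl->F->L'->D->R'->G->plug->G
Char 3 ('F'): step: R->2, L=4; F->plug->F->R->C->L->H->refl->C->L'->A->R'->E->plug->E
Char 4 ('G'): step: R->3, L=4; G->plug->G->R->G->L->B->refl->D->L'->B->R'->E->plug->E
Char 5 ('D'): step: R->4, L=4; D->plug->D->R->A->L->C->refl->H->L'->C->R'->G->plug->G
Char 6 ('D'): step: R->5, L=4; D->plug->D->R->G->L->B->refl->D->L'->B->R'->F->plug->F
Char 7 ('D'): step: R->6, L=4; D->plug->D->R->D->L->F->refl->G->L'->H->R'->F->plug->F
Char 8 ('D'): step: R->7, L=4; D->plug->D->R->H->L->G->refl->F->L'->D->R'->H->plug->H
Char 9 ('D'): step: R->0, L->5 (L advanced); D->plug->D->R->F->L->A->refl->E->L'->C->R'->G->plug->G
Char 10 ('F'): step: R->1, L=5; F->plug->F->R->B->L->G->refl->F->L'->G->R'->E->plug->E
Char 11 ('G'): step: R->2, L=5; G->plug->G->R->B->L->G->refl->F->L'->G->R'->C->plug->C
Char 12 ('G'): step: R->3, L=5; G->plug->G->R->G->L->F->refl->G->L'->B->R'->E->plug->E
Final: ciphertext=BGEEGFFHGECE, RIGHT=3, LEFT=5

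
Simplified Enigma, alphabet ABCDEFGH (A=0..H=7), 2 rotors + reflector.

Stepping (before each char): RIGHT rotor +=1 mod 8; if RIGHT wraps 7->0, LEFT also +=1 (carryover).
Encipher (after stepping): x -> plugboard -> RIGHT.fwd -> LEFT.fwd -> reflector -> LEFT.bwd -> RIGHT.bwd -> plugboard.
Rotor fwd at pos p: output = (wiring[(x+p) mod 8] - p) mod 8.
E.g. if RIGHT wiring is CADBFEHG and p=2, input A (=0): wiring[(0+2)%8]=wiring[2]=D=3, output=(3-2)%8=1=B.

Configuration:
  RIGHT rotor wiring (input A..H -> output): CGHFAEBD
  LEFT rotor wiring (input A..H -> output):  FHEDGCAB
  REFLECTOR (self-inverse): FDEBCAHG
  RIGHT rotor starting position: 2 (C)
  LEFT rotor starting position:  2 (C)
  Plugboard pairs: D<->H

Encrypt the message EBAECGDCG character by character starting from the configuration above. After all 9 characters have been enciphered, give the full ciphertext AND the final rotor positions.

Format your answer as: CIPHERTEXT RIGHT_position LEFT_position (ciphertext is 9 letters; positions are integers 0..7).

Char 1 ('E'): step: R->3, L=2; E->plug->E->R->A->L->C->refl->E->L'->C->R'->A->plug->A
Char 2 ('B'): step: R->4, L=2; B->plug->B->R->A->L->C->refl->E->L'->C->R'->F->plug->F
Char 3 ('A'): step: R->5, L=2; A->plug->A->R->H->L->F->refl->A->L'->D->R'->H->plug->D
Char 4 ('E'): step: R->6, L=2; E->plug->E->R->B->L->B->refl->D->L'->G->R'->H->plug->D
Char 5 ('C'): step: R->7, L=2; C->plug->C->R->H->L->F->refl->A->L'->D->R'->B->plug->B
Char 6 ('G'): step: R->0, L->3 (L advanced); G->plug->G->R->B->L->D->refl->B->L'->H->R'->C->plug->C
Char 7 ('D'): step: R->1, L=3; D->plug->H->R->B->L->D->refl->B->L'->H->R'->D->plug->H
Char 8 ('C'): step: R->2, L=3; C->plug->C->R->G->L->E->refl->C->L'->F->R'->A->plug->A
Char 9 ('G'): step: R->3, L=3; G->plug->G->R->D->L->F->refl->A->L'->A->R'->E->plug->E
Final: ciphertext=AFDDBCHAE, RIGHT=3, LEFT=3

Answer: AFDDBCHAE 3 3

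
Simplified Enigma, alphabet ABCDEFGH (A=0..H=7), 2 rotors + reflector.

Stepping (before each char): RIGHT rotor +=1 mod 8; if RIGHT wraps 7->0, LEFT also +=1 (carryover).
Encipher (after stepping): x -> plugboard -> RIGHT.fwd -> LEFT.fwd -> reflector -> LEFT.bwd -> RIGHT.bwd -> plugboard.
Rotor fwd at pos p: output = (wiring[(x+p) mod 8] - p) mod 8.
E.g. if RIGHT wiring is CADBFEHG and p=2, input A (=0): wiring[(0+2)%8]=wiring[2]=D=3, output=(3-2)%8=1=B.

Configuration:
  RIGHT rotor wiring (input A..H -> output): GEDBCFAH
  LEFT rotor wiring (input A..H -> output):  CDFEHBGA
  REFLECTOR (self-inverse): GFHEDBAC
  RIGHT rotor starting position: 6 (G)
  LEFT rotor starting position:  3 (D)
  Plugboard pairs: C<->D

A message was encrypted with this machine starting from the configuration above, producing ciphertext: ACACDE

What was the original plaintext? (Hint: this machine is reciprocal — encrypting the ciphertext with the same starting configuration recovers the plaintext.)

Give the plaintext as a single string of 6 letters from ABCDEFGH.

Answer: CADDCH

Derivation:
Char 1 ('A'): step: R->7, L=3; A->plug->A->R->A->L->B->refl->F->L'->E->R'->D->plug->C
Char 2 ('C'): step: R->0, L->4 (L advanced); C->plug->D->R->B->L->F->refl->B->L'->G->R'->A->plug->A
Char 3 ('A'): step: R->1, L=4; A->plug->A->R->D->L->E->refl->D->L'->A->R'->C->plug->D
Char 4 ('C'): step: R->2, L=4; C->plug->D->R->D->L->E->refl->D->L'->A->R'->C->plug->D
Char 5 ('D'): step: R->3, L=4; D->plug->C->R->C->L->C->refl->H->L'->F->R'->D->plug->C
Char 6 ('E'): step: R->4, L=4; E->plug->E->R->C->L->C->refl->H->L'->F->R'->H->plug->H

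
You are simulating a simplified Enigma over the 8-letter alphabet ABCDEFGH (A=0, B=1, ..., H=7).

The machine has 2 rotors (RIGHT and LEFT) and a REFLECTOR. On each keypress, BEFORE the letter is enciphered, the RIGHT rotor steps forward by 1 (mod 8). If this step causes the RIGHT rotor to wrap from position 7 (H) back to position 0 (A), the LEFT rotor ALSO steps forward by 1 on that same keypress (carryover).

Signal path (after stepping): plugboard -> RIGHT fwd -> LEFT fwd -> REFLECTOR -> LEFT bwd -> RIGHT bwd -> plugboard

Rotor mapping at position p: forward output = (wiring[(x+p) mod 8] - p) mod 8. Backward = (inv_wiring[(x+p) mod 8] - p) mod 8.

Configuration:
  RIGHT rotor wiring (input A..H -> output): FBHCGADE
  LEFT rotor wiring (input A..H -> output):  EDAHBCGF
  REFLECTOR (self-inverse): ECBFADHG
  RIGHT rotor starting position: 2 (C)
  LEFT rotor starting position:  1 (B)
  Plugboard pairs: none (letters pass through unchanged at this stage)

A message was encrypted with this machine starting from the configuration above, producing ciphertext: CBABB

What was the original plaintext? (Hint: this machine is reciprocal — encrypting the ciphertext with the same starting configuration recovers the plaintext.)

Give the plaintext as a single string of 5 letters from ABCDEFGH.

Char 1 ('C'): step: R->3, L=1; C->plug->C->R->F->L->F->refl->D->L'->H->R'->A->plug->A
Char 2 ('B'): step: R->4, L=1; B->plug->B->R->E->L->B->refl->C->L'->A->R'->D->plug->D
Char 3 ('A'): step: R->5, L=1; A->plug->A->R->D->L->A->refl->E->L'->G->R'->B->plug->B
Char 4 ('B'): step: R->6, L=1; B->plug->B->R->G->L->E->refl->A->L'->D->R'->D->plug->D
Char 5 ('B'): step: R->7, L=1; B->plug->B->R->G->L->E->refl->A->L'->D->R'->E->plug->E

Answer: ADBDE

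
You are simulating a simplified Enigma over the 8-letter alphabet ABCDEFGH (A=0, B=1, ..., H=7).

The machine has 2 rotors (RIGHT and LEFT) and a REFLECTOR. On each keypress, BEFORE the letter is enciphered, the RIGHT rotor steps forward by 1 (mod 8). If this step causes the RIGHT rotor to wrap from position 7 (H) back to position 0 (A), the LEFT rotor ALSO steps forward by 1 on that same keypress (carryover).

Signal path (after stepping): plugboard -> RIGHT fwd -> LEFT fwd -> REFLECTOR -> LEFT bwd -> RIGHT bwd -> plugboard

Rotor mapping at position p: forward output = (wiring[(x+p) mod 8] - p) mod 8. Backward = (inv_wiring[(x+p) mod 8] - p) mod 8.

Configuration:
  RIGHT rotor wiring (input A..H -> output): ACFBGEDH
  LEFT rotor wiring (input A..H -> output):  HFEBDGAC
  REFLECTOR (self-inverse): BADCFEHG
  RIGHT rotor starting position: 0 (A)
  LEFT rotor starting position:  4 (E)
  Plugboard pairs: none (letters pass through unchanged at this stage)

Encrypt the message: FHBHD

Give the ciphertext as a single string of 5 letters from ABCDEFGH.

Char 1 ('F'): step: R->1, L=4; F->plug->F->R->C->L->E->refl->F->L'->H->R'->H->plug->H
Char 2 ('H'): step: R->2, L=4; H->plug->H->R->A->L->H->refl->G->L'->D->R'->A->plug->A
Char 3 ('B'): step: R->3, L=4; B->plug->B->R->D->L->G->refl->H->L'->A->R'->D->plug->D
Char 4 ('H'): step: R->4, L=4; H->plug->H->R->F->L->B->refl->A->L'->G->R'->F->plug->F
Char 5 ('D'): step: R->5, L=4; D->plug->D->R->D->L->G->refl->H->L'->A->R'->F->plug->F

Answer: HADFF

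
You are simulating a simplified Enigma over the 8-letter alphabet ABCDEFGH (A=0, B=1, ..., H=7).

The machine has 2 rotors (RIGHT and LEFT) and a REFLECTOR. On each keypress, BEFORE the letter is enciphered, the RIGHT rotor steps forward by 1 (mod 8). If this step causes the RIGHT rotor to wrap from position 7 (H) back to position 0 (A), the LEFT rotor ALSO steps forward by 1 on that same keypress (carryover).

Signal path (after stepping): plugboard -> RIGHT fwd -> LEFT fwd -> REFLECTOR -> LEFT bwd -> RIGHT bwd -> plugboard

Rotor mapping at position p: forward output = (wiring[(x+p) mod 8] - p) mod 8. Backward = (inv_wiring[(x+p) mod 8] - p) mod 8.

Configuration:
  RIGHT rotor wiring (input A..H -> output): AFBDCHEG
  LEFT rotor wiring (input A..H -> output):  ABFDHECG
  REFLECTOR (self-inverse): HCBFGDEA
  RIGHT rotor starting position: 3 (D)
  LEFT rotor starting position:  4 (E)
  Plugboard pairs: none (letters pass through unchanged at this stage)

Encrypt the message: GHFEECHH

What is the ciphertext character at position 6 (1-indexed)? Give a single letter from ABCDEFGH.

Char 1 ('G'): step: R->4, L=4; G->plug->G->R->F->L->F->refl->D->L'->A->R'->C->plug->C
Char 2 ('H'): step: R->5, L=4; H->plug->H->R->F->L->F->refl->D->L'->A->R'->E->plug->E
Char 3 ('F'): step: R->6, L=4; F->plug->F->R->F->L->F->refl->D->L'->A->R'->B->plug->B
Char 4 ('E'): step: R->7, L=4; E->plug->E->R->E->L->E->refl->G->L'->C->R'->D->plug->D
Char 5 ('E'): step: R->0, L->5 (L advanced); E->plug->E->R->C->L->B->refl->C->L'->H->R'->F->plug->F
Char 6 ('C'): step: R->1, L=5; C->plug->C->R->C->L->B->refl->C->L'->H->R'->H->plug->H

H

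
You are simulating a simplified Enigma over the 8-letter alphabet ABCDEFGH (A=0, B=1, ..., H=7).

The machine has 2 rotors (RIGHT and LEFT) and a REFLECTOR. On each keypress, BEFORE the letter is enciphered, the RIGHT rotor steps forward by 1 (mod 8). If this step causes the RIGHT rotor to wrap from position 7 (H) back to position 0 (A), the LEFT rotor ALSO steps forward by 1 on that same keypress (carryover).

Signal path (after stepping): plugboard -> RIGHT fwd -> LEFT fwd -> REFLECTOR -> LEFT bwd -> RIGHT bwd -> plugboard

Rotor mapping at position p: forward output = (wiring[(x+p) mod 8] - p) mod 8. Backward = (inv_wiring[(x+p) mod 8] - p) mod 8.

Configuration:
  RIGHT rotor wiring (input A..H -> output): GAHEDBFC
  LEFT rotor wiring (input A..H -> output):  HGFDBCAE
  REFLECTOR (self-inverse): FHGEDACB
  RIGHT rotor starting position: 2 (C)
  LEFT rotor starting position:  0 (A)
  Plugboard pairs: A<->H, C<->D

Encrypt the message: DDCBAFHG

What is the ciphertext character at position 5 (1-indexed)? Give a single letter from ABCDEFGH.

Char 1 ('D'): step: R->3, L=0; D->plug->C->R->G->L->A->refl->F->L'->C->R'->D->plug->C
Char 2 ('D'): step: R->4, L=0; D->plug->C->R->B->L->G->refl->C->L'->F->R'->B->plug->B
Char 3 ('C'): step: R->5, L=0; C->plug->D->R->B->L->G->refl->C->L'->F->R'->C->plug->D
Char 4 ('B'): step: R->6, L=0; B->plug->B->R->E->L->B->refl->H->L'->A->R'->C->plug->D
Char 5 ('A'): step: R->7, L=0; A->plug->H->R->G->L->A->refl->F->L'->C->R'->G->plug->G

G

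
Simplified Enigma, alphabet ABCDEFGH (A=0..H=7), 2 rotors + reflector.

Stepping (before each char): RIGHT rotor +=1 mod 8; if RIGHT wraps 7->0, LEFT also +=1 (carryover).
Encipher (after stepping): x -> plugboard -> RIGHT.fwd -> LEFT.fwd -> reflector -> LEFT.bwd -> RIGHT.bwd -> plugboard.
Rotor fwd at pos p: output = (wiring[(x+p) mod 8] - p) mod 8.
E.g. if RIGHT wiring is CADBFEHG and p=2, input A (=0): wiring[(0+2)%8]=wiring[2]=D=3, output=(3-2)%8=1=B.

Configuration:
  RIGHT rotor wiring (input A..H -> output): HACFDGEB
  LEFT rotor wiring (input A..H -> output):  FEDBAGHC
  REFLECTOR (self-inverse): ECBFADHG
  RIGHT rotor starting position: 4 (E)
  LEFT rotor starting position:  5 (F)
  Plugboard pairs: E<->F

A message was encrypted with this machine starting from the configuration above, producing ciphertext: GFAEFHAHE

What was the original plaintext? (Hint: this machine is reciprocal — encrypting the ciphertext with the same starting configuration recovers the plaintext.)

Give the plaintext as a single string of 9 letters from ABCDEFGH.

Char 1 ('G'): step: R->5, L=5; G->plug->G->R->A->L->B->refl->C->L'->B->R'->A->plug->A
Char 2 ('F'): step: R->6, L=5; F->plug->E->R->E->L->H->refl->G->L'->F->R'->G->plug->G
Char 3 ('A'): step: R->7, L=5; A->plug->A->R->C->L->F->refl->D->L'->H->R'->G->plug->G
Char 4 ('E'): step: R->0, L->6 (L advanced); E->plug->F->R->G->L->C->refl->B->L'->A->R'->B->plug->B
Char 5 ('F'): step: R->1, L=6; F->plug->E->R->F->L->D->refl->F->L'->E->R'->C->plug->C
Char 6 ('H'): step: R->2, L=6; H->plug->H->R->G->L->C->refl->B->L'->A->R'->A->plug->A
Char 7 ('A'): step: R->3, L=6; A->plug->A->R->C->L->H->refl->G->L'->D->R'->C->plug->C
Char 8 ('H'): step: R->4, L=6; H->plug->H->R->B->L->E->refl->A->L'->H->R'->A->plug->A
Char 9 ('E'): step: R->5, L=6; E->plug->F->R->F->L->D->refl->F->L'->E->R'->C->plug->C

Answer: AGGBCACAC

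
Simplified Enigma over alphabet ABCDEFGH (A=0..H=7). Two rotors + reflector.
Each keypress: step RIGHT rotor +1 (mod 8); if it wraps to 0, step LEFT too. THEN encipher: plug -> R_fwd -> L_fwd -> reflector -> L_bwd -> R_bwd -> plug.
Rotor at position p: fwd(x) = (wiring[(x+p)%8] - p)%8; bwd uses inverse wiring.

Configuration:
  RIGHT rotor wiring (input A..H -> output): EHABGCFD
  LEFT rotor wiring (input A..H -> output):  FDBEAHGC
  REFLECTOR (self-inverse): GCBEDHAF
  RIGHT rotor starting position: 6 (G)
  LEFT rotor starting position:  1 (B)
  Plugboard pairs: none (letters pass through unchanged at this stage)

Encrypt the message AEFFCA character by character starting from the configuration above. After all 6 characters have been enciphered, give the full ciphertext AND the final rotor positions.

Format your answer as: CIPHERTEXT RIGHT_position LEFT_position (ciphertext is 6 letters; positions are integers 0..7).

Char 1 ('A'): step: R->7, L=1; A->plug->A->R->E->L->G->refl->A->L'->B->R'->D->plug->D
Char 2 ('E'): step: R->0, L->2 (L advanced); E->plug->E->R->G->L->D->refl->E->L'->E->R'->A->plug->A
Char 3 ('F'): step: R->1, L=2; F->plug->F->R->E->L->E->refl->D->L'->G->R'->A->plug->A
Char 4 ('F'): step: R->2, L=2; F->plug->F->R->B->L->C->refl->B->L'->H->R'->B->plug->B
Char 5 ('C'): step: R->3, L=2; C->plug->C->R->H->L->B->refl->C->L'->B->R'->F->plug->F
Char 6 ('A'): step: R->4, L=2; A->plug->A->R->C->L->G->refl->A->L'->F->R'->H->plug->H
Final: ciphertext=DAABFH, RIGHT=4, LEFT=2

Answer: DAABFH 4 2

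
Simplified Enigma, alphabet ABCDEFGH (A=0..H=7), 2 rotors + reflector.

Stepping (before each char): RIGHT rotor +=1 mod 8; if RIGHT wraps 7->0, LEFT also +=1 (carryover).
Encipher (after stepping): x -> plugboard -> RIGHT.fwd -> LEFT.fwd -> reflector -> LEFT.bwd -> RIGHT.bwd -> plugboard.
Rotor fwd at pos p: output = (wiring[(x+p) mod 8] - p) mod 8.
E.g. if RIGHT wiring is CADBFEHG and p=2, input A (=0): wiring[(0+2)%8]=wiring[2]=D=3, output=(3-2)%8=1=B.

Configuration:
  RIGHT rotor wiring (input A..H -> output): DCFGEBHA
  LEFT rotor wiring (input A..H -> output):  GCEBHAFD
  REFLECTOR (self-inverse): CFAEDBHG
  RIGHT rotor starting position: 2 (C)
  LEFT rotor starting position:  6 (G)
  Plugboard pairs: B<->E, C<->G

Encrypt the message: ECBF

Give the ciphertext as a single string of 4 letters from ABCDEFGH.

Answer: GFGD

Derivation:
Char 1 ('E'): step: R->3, L=6; E->plug->B->R->B->L->F->refl->B->L'->G->R'->C->plug->G
Char 2 ('C'): step: R->4, L=6; C->plug->G->R->B->L->F->refl->B->L'->G->R'->F->plug->F
Char 3 ('B'): step: R->5, L=6; B->plug->E->R->F->L->D->refl->E->L'->D->R'->C->plug->G
Char 4 ('F'): step: R->6, L=6; F->plug->F->R->A->L->H->refl->G->L'->E->R'->D->plug->D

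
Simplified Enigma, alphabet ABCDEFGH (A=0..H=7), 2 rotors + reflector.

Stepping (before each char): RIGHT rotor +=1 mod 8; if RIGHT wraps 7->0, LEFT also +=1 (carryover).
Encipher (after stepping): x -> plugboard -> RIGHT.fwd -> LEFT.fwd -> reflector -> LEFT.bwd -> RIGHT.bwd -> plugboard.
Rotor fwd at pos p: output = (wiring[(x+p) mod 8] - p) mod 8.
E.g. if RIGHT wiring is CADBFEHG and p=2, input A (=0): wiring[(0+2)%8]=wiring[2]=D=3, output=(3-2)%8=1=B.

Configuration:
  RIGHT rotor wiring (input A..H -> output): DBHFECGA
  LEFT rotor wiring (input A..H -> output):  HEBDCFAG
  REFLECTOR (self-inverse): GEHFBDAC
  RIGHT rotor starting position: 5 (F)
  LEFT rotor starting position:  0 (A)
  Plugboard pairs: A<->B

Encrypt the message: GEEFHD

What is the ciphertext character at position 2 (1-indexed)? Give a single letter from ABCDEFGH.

Char 1 ('G'): step: R->6, L=0; G->plug->G->R->G->L->A->refl->G->L'->H->R'->F->plug->F
Char 2 ('E'): step: R->7, L=0; E->plug->E->R->G->L->A->refl->G->L'->H->R'->H->plug->H

H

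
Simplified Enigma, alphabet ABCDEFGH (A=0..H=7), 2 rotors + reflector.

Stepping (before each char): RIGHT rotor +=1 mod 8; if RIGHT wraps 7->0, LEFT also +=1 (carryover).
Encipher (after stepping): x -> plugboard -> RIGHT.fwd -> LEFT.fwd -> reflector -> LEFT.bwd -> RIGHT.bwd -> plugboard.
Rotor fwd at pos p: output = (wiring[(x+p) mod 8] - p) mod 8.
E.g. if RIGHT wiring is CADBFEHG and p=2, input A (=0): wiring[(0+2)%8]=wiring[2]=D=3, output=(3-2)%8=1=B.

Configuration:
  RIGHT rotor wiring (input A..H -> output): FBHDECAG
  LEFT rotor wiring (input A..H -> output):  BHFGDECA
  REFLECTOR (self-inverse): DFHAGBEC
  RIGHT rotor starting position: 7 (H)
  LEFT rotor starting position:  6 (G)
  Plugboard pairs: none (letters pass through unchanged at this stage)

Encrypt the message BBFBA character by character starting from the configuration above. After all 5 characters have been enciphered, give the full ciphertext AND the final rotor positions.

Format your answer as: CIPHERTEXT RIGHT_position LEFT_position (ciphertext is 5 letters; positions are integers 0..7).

Char 1 ('B'): step: R->0, L->7 (L advanced); B->plug->B->R->B->L->C->refl->H->L'->E->R'->E->plug->E
Char 2 ('B'): step: R->1, L=7; B->plug->B->R->G->L->F->refl->B->L'->A->R'->A->plug->A
Char 3 ('F'): step: R->2, L=7; F->plug->F->R->E->L->H->refl->C->L'->B->R'->B->plug->B
Char 4 ('B'): step: R->3, L=7; B->plug->B->R->B->L->C->refl->H->L'->E->R'->H->plug->H
Char 5 ('A'): step: R->4, L=7; A->plug->A->R->A->L->B->refl->F->L'->G->R'->B->plug->B
Final: ciphertext=EABHB, RIGHT=4, LEFT=7

Answer: EABHB 4 7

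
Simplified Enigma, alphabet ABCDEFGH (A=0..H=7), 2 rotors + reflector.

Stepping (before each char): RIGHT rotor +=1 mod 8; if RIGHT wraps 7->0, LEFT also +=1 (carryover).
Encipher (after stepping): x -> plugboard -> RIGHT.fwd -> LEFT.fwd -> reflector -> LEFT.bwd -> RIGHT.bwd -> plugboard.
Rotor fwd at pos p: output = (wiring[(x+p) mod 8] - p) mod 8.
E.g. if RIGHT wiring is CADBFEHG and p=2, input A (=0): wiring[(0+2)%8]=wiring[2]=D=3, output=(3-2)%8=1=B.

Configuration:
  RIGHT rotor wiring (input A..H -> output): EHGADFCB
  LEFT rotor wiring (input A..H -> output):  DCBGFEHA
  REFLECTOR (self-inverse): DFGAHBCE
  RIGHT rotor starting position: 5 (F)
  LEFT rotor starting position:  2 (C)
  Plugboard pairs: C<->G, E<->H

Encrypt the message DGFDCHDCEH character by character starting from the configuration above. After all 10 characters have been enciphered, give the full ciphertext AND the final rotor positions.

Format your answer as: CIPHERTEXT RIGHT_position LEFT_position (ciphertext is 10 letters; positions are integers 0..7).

Answer: HHDHAEHEDD 7 3

Derivation:
Char 1 ('D'): step: R->6, L=2; D->plug->D->R->B->L->E->refl->H->L'->A->R'->E->plug->H
Char 2 ('G'): step: R->7, L=2; G->plug->C->R->A->L->H->refl->E->L'->B->R'->E->plug->H
Char 3 ('F'): step: R->0, L->3 (L advanced); F->plug->F->R->F->L->A->refl->D->L'->A->R'->D->plug->D
Char 4 ('D'): step: R->1, L=3; D->plug->D->R->C->L->B->refl->F->L'->E->R'->E->plug->H
Char 5 ('C'): step: R->2, L=3; C->plug->G->R->C->L->B->refl->F->L'->E->R'->A->plug->A
Char 6 ('H'): step: R->3, L=3; H->plug->E->R->G->L->H->refl->E->L'->D->R'->H->plug->E
Char 7 ('D'): step: R->4, L=3; D->plug->D->R->F->L->A->refl->D->L'->A->R'->E->plug->H
Char 8 ('C'): step: R->5, L=3; C->plug->G->R->D->L->E->refl->H->L'->G->R'->H->plug->E
Char 9 ('E'): step: R->6, L=3; E->plug->H->R->H->L->G->refl->C->L'->B->R'->D->plug->D
Char 10 ('H'): step: R->7, L=3; H->plug->E->R->B->L->C->refl->G->L'->H->R'->D->plug->D
Final: ciphertext=HHDHAEHEDD, RIGHT=7, LEFT=3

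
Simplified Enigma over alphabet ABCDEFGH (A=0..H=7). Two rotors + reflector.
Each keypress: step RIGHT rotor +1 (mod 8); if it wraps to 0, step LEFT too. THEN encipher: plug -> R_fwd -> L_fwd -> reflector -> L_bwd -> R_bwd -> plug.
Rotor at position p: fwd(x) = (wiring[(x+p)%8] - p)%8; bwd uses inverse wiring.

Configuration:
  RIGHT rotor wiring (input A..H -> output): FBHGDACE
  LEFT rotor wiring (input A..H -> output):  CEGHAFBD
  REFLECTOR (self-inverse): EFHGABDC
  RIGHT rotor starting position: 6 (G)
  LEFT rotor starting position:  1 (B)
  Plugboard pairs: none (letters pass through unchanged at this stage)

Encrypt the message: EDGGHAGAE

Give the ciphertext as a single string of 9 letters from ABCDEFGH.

Char 1 ('E'): step: R->7, L=1; E->plug->E->R->H->L->B->refl->F->L'->B->R'->G->plug->G
Char 2 ('D'): step: R->0, L->2 (L advanced); D->plug->D->R->G->L->A->refl->E->L'->A->R'->F->plug->F
Char 3 ('G'): step: R->1, L=2; G->plug->G->R->D->L->D->refl->G->L'->C->R'->D->plug->D
Char 4 ('G'): step: R->2, L=2; G->plug->G->R->D->L->D->refl->G->L'->C->R'->F->plug->F
Char 5 ('H'): step: R->3, L=2; H->plug->H->R->E->L->H->refl->C->L'->H->R'->D->plug->D
Char 6 ('A'): step: R->4, L=2; A->plug->A->R->H->L->C->refl->H->L'->E->R'->B->plug->B
Char 7 ('G'): step: R->5, L=2; G->plug->G->R->B->L->F->refl->B->L'->F->R'->B->plug->B
Char 8 ('A'): step: R->6, L=2; A->plug->A->R->E->L->H->refl->C->L'->H->R'->C->plug->C
Char 9 ('E'): step: R->7, L=2; E->plug->E->R->H->L->C->refl->H->L'->E->R'->F->plug->F

Answer: GFDFDBBCF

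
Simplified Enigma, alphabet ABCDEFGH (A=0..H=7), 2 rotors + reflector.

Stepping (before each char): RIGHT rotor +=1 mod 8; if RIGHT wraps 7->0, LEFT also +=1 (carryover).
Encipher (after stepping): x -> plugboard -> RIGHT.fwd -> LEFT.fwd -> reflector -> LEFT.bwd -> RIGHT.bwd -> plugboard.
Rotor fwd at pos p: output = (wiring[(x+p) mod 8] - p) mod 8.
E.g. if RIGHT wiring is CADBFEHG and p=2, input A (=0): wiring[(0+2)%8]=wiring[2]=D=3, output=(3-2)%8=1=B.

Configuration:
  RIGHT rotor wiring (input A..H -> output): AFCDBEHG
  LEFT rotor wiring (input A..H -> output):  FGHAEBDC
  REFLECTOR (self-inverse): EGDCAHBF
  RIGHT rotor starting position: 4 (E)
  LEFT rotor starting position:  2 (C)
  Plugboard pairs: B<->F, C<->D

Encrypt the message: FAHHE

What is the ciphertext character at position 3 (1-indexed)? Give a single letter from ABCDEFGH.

Char 1 ('F'): step: R->5, L=2; F->plug->B->R->C->L->C->refl->D->L'->G->R'->G->plug->G
Char 2 ('A'): step: R->6, L=2; A->plug->A->R->B->L->G->refl->B->L'->E->R'->E->plug->E
Char 3 ('H'): step: R->7, L=2; H->plug->H->R->A->L->F->refl->H->L'->D->R'->D->plug->C

C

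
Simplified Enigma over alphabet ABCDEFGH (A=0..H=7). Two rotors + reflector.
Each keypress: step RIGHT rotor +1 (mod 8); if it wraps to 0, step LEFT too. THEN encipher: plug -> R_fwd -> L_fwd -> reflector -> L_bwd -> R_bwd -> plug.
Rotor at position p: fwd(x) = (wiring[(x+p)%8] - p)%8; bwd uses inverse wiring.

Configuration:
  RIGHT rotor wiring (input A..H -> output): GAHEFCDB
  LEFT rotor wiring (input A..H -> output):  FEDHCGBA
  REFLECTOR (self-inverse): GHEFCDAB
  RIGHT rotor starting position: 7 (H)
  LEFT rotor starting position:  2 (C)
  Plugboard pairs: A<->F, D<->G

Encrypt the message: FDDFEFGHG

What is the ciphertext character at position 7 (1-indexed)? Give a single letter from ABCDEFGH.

Char 1 ('F'): step: R->0, L->3 (L advanced); F->plug->A->R->G->L->B->refl->H->L'->B->R'->H->plug->H
Char 2 ('D'): step: R->1, L=3; D->plug->G->R->A->L->E->refl->C->L'->F->R'->H->plug->H
Char 3 ('D'): step: R->2, L=3; D->plug->G->R->E->L->F->refl->D->L'->C->R'->B->plug->B
Char 4 ('F'): step: R->3, L=3; F->plug->A->R->B->L->H->refl->B->L'->G->R'->E->plug->E
Char 5 ('E'): step: R->4, L=3; E->plug->E->R->C->L->D->refl->F->L'->E->R'->F->plug->A
Char 6 ('F'): step: R->5, L=3; F->plug->A->R->F->L->C->refl->E->L'->A->R'->H->plug->H
Char 7 ('G'): step: R->6, L=3; G->plug->D->R->C->L->D->refl->F->L'->E->R'->H->plug->H

H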